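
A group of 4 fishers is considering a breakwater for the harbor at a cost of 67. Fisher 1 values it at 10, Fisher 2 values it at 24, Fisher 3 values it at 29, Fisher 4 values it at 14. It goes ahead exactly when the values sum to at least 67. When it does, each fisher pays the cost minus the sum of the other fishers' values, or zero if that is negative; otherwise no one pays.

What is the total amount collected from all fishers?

Total value 77 ≥ cost 67, so it is built.
Fisher 1: others sum to 67; max(0, 67 - 67) = 0.
Fisher 2: others sum to 53; max(0, 67 - 53) = 14.
Fisher 3: others sum to 48; max(0, 67 - 48) = 19.
Fisher 4: others sum to 63; max(0, 67 - 63) = 4.
Total collected = 0 + 14 + 19 + 4 = 37.

37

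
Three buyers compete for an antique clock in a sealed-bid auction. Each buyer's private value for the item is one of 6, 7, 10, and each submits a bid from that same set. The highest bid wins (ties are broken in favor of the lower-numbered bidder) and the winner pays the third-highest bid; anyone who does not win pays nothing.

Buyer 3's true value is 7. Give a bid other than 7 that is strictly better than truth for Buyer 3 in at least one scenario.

Suppose Buyer 1 bids 6 and Buyer 2 bids 7.
Bid 7: loses, pays 0, utility 0.
Bid 10: wins, pays 6, utility 7 - 6 = 1.
So bidding 10 beats truth here (1 > 0).

10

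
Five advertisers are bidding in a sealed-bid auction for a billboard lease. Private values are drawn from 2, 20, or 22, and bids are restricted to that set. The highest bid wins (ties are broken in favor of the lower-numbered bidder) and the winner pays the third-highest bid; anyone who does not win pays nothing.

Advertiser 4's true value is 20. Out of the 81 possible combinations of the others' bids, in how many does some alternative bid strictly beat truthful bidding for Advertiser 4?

Others bid (2, 2, 2, 22): truth gives 0; bid 22 gives 18 > 0. Violating.
Others bid (2, 2, 20, 2): truth gives 0; bid 22 gives 18 > 0. Violating.
Others bid (2, 20, 2, 2): truth gives 0; bid 22 gives 18 > 0. Violating.
Others bid (20, 2, 2, 2): truth gives 0; bid 22 gives 18 > 0. Violating.
Others bid (2, 2, 2, 2): truth gives 18; no alternative beats it.
Others bid (2, 2, 2, 20): truth gives 18; no alternative beats it.
(Checking all 81 profiles: 4 have a profitable deviation, 77 do not.)

4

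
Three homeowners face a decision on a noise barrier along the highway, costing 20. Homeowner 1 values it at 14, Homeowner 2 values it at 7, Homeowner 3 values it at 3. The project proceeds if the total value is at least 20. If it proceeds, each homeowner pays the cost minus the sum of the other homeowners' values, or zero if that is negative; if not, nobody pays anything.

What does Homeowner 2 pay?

3

Total value 24 ≥ cost 20, so the project is built.
The other homeowners' values sum to 17.
Cost minus that sum is 20 - 17 = 3.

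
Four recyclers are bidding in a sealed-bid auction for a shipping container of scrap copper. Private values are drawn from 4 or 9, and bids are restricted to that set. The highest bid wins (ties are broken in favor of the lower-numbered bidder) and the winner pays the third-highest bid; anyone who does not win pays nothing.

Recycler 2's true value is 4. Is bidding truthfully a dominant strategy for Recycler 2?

Yes

Check each profile of the others' bids and compare truth against every alternative bid.
Others bid (4, 9, 9): truth gives 0, best alternative gives -5.
Others bid (4, 4, 4): truth gives 0, best alternative gives 0.
Others bid (4, 4, 9): truth gives 0, best alternative gives 0.
Others bid (4, 9, 4): truth gives 0, best alternative gives 0.
Others bid (9, 4, 4): truth gives 0, best alternative gives 0.
Others bid (9, 4, 9): truth gives 0, best alternative gives 0.
(Remaining 2 profiles checked similarly; truth is weakly best in each.)
In every case the truthful bid is at least as good as any alternative, so it is a dominant strategy.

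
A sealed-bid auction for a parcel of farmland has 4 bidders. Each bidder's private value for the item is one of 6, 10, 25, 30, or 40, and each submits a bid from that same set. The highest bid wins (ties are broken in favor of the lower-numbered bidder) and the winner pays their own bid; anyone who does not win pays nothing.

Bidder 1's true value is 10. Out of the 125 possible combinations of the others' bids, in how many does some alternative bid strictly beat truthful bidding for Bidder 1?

1

Others bid (6, 6, 6): truth gives 0; bid 6 gives 4 > 0. Violating.
Others bid (6, 6, 10): truth gives 0; no alternative beats it.
Others bid (6, 6, 25): truth gives 0; no alternative beats it.
(Checking all 125 profiles: 1 has a profitable deviation, 124 do not.)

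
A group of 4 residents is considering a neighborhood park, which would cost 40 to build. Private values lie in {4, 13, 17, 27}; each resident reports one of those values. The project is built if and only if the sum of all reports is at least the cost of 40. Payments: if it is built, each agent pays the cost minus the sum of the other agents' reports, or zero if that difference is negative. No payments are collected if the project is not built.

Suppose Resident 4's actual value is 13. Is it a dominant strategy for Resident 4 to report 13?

Yes

Check each profile of the others' reports and compare truth against every alternative report.
Others report (4, 13, 27): truth gives 13, best alternative gives 13.
Others report (4, 17, 27): truth gives 13, best alternative gives 13.
Others report (4, 27, 13): truth gives 13, best alternative gives 13.
Others report (4, 27, 17): truth gives 13, best alternative gives 13.
Others report (4, 27, 27): truth gives 13, best alternative gives 13.
Others report (13, 4, 27): truth gives 13, best alternative gives 13.
(Remaining 58 profiles checked similarly; truth is weakly best in each.)
In every case the truthful report is at least as good as any alternative, so it is a dominant strategy.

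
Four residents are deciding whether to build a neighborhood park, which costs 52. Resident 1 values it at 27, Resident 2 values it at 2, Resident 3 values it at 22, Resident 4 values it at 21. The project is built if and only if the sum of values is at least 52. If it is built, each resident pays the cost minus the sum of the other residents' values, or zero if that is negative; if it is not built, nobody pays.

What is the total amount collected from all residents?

10

Total value 72 ≥ cost 52, so it is built.
Resident 1: others sum to 45; max(0, 52 - 45) = 7.
Resident 2: others sum to 70; max(0, 52 - 70) = 0.
Resident 3: others sum to 50; max(0, 52 - 50) = 2.
Resident 4: others sum to 51; max(0, 52 - 51) = 1.
Total collected = 7 + 0 + 2 + 1 = 10.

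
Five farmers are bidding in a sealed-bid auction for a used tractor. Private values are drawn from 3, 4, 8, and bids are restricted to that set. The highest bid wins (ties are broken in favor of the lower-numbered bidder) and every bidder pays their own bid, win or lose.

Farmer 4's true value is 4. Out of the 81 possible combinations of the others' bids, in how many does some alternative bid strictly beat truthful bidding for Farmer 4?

79

Others bid (3, 3, 3, 8): truth gives -4; bid 3 gives -3 > -4. Violating.
Others bid (3, 3, 4, 3): truth gives -4; bid 3 gives -3 > -4. Violating.
Others bid (3, 3, 4, 4): truth gives -4; bid 3 gives -3 > -4. Violating.
Others bid (3, 3, 4, 8): truth gives -4; bid 3 gives -3 > -4. Violating.
Others bid (3, 3, 3, 3): truth gives 0; no alternative beats it.
Others bid (3, 3, 3, 4): truth gives 0; no alternative beats it.
(Checking all 81 profiles: 79 have a profitable deviation, 2 do not.)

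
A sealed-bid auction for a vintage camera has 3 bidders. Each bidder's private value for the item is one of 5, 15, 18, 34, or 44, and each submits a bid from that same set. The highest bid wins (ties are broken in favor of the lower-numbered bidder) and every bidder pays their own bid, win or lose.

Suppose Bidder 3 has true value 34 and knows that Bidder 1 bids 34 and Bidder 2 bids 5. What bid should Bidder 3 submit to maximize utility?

Bid 5: loses but pays 5, utility -5.
Bid 15: loses but pays 15, utility -15.
Bid 18: loses but pays 18, utility -18.
Bid 34: loses but pays 34, utility -34.
Bid 44: wins, pays 44, utility 34 - 44 = -10.
The best choice is 5 with utility -5.

5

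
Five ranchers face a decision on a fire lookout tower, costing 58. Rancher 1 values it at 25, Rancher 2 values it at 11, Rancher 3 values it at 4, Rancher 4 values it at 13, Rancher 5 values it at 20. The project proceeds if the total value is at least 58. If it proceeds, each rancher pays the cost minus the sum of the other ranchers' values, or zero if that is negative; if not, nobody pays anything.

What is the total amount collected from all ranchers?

Total value 73 ≥ cost 58, so it is built.
Rancher 1: others sum to 48; max(0, 58 - 48) = 10.
Rancher 2: others sum to 62; max(0, 58 - 62) = 0.
Rancher 3: others sum to 69; max(0, 58 - 69) = 0.
Rancher 4: others sum to 60; max(0, 58 - 60) = 0.
Rancher 5: others sum to 53; max(0, 58 - 53) = 5.
Total collected = 10 + 0 + 0 + 0 + 5 = 15.

15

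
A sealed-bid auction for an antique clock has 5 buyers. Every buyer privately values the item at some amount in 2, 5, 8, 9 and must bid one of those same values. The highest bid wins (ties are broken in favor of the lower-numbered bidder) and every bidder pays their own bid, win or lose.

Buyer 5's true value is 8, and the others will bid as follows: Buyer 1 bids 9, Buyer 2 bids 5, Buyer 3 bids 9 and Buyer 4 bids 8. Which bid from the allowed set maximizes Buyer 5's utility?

Bid 2: loses but pays 2, utility -2.
Bid 5: loses but pays 5, utility -5.
Bid 8: loses but pays 8, utility -8.
Bid 9: loses but pays 9, utility -9.
The best choice is 2 with utility -2.

2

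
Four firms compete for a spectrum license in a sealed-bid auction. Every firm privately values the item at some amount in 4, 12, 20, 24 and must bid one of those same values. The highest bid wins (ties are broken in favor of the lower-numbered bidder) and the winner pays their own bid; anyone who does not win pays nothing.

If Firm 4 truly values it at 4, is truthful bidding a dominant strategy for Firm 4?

Yes

Check each profile of the others' bids and compare truth against every alternative bid.
Others bid (4, 4, 4): truth gives 0, best alternative gives -8.
Others bid (4, 4, 12): truth gives 0, best alternative gives 0.
Others bid (4, 4, 20): truth gives 0, best alternative gives 0.
Others bid (4, 4, 24): truth gives 0, best alternative gives 0.
Others bid (4, 12, 4): truth gives 0, best alternative gives 0.
Others bid (4, 12, 12): truth gives 0, best alternative gives 0.
(Remaining 58 profiles checked similarly; truth is weakly best in each.)
In every case the truthful bid is at least as good as any alternative, so it is a dominant strategy.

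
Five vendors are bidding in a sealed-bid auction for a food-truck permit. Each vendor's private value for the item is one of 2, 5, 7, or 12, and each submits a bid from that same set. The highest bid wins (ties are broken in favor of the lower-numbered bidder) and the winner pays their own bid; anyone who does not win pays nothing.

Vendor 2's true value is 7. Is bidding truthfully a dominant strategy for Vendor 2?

No

Consider the case where Vendor 1 bids 2, Vendor 3 bids 2, Vendor 4 bids 2 and Vendor 5 bids 2.
Truthful bid 7: wins, pays 7, utility 7 - 7 = 0.
Bid 5 instead: wins, pays 5, utility 7 - 5 = 2.
Since 2 > 0, bidding 5 is strictly better here, so truthful bidding is not dominant.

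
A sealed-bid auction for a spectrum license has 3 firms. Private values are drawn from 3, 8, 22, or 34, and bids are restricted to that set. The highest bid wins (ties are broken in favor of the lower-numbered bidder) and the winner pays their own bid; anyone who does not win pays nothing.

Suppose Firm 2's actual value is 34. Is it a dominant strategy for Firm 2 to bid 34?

Consider the case where Firm 1 bids 3 and Firm 3 bids 3.
Truthful bid 34: wins, pays 34, utility 34 - 34 = 0.
Bid 8 instead: wins, pays 8, utility 34 - 8 = 26.
Since 26 > 0, bidding 8 is strictly better here, so truthful bidding is not dominant.

No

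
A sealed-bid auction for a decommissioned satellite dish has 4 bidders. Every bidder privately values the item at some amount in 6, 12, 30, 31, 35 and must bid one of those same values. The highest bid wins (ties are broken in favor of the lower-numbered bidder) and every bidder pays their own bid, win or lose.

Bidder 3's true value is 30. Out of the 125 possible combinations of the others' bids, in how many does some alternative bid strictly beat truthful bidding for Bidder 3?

115

Others bid (6, 6, 6): truth gives 0; bid 12 gives 18 > 0. Violating.
Others bid (6, 6, 12): truth gives 0; bid 12 gives 18 > 0. Violating.
Others bid (6, 6, 31): truth gives -30; bid 31 gives -1 > -30. Violating.
Others bid (6, 6, 35): truth gives -30; bid 35 gives -5 > -30. Violating.
Others bid (6, 6, 30): truth gives 0; no alternative beats it.
Others bid (6, 12, 6): truth gives 0; no alternative beats it.
(Checking all 125 profiles: 115 have a profitable deviation, 10 do not.)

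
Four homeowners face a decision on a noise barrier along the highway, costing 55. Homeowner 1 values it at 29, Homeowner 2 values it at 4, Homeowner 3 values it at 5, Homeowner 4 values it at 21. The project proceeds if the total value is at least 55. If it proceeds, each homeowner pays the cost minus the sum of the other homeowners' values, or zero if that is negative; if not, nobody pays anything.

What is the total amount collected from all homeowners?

Total value 59 ≥ cost 55, so it is built.
Homeowner 1: others sum to 30; max(0, 55 - 30) = 25.
Homeowner 2: others sum to 55; max(0, 55 - 55) = 0.
Homeowner 3: others sum to 54; max(0, 55 - 54) = 1.
Homeowner 4: others sum to 38; max(0, 55 - 38) = 17.
Total collected = 25 + 0 + 1 + 17 = 43.

43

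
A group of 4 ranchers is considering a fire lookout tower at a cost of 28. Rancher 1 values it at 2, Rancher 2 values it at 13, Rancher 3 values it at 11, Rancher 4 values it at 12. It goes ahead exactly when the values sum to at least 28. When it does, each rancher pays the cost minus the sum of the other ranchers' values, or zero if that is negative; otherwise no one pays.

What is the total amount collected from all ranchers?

6

Total value 38 ≥ cost 28, so it is built.
Rancher 1: others sum to 36; max(0, 28 - 36) = 0.
Rancher 2: others sum to 25; max(0, 28 - 25) = 3.
Rancher 3: others sum to 27; max(0, 28 - 27) = 1.
Rancher 4: others sum to 26; max(0, 28 - 26) = 2.
Total collected = 0 + 3 + 1 + 2 = 6.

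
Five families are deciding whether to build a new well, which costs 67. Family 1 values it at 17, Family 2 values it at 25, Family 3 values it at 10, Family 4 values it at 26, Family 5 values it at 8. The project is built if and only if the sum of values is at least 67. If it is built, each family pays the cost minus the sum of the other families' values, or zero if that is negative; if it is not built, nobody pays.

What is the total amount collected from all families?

Total value 86 ≥ cost 67, so it is built.
Family 1: others sum to 69; max(0, 67 - 69) = 0.
Family 2: others sum to 61; max(0, 67 - 61) = 6.
Family 3: others sum to 76; max(0, 67 - 76) = 0.
Family 4: others sum to 60; max(0, 67 - 60) = 7.
Family 5: others sum to 78; max(0, 67 - 78) = 0.
Total collected = 0 + 6 + 0 + 7 + 0 = 13.

13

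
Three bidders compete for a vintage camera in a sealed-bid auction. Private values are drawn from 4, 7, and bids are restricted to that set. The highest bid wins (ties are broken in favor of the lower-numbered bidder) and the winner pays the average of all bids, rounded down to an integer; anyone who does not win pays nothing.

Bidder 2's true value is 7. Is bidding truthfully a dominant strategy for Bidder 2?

Check each profile of the others' bids and compare truth against every alternative bid.
Others bid (4, 4): truth gives 2, best alternative gives 0.
Others bid (4, 7): truth gives 1, best alternative gives 0.
Others bid (7, 4): truth gives 0, best alternative gives 0.
Others bid (7, 7): truth gives 0, best alternative gives 0.
In every case the truthful bid is at least as good as any alternative, so it is a dominant strategy.

Yes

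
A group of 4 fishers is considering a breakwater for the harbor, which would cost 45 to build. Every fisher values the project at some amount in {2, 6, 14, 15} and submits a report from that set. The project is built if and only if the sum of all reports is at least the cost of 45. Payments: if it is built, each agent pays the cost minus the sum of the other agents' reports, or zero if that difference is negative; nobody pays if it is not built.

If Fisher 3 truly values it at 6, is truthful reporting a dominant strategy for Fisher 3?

Check each profile of the others' reports and compare truth against every alternative report.
Others report (15, 15, 15): truth gives 6, best alternative gives 6.
Others report (14, 15, 15): truth gives 5, best alternative gives 5.
Others report (15, 14, 15): truth gives 5, best alternative gives 5.
Others report (15, 15, 14): truth gives 5, best alternative gives 5.
Others report (14, 14, 15): truth gives 4, best alternative gives 4.
Others report (14, 15, 14): truth gives 4, best alternative gives 4.
(Remaining 58 profiles checked similarly; truth is weakly best in each.)
In every case the truthful report is at least as good as any alternative, so it is a dominant strategy.

Yes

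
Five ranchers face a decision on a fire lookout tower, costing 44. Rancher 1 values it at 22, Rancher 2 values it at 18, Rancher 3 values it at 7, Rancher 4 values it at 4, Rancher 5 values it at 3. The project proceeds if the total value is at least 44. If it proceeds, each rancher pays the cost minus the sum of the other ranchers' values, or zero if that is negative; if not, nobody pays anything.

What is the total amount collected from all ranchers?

Total value 54 ≥ cost 44, so it is built.
Rancher 1: others sum to 32; max(0, 44 - 32) = 12.
Rancher 2: others sum to 36; max(0, 44 - 36) = 8.
Rancher 3: others sum to 47; max(0, 44 - 47) = 0.
Rancher 4: others sum to 50; max(0, 44 - 50) = 0.
Rancher 5: others sum to 51; max(0, 44 - 51) = 0.
Total collected = 12 + 8 + 0 + 0 + 0 = 20.

20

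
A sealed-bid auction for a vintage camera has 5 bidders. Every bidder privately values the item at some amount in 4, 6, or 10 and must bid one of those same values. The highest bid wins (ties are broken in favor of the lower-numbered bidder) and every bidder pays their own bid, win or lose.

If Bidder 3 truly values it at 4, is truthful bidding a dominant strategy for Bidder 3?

Consider the case where Bidder 1 bids 4, Bidder 2 bids 4, Bidder 4 bids 4 and Bidder 5 bids 4.
Truthful bid 4: loses but pays 4, utility -4.
Bid 6 instead: wins, pays 6, utility 4 - 6 = -2.
Since -2 > -4, bidding 6 is strictly better here, so truthful bidding is not dominant.

No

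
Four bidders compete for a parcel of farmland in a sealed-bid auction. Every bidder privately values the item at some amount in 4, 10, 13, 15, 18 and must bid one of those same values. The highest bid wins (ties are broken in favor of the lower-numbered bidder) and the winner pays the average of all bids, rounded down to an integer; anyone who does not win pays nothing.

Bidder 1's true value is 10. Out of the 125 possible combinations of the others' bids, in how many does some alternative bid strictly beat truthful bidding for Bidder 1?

Others bid (4, 4, 4): truth gives 5; bid 4 gives 6 > 5. Violating.
Others bid (4, 4, 13): truth gives 0; bid 13 gives 2 > 0. Violating.
Others bid (4, 4, 15): truth gives 0; bid 15 gives 1 > 0. Violating.
Others bid (4, 13, 4): truth gives 0; bid 13 gives 2 > 0. Violating.
Others bid (4, 4, 10): truth gives 3; no alternative beats it.
Others bid (4, 4, 18): truth gives 0; no alternative beats it.
(Checking all 125 profiles: 7 have a profitable deviation, 118 do not.)

7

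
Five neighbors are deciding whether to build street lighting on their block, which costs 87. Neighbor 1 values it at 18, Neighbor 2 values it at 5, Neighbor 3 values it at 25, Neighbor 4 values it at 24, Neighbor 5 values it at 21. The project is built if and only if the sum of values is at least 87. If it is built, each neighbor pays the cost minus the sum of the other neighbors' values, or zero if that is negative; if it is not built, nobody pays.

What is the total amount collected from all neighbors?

64

Total value 93 ≥ cost 87, so it is built.
Neighbor 1: others sum to 75; max(0, 87 - 75) = 12.
Neighbor 2: others sum to 88; max(0, 87 - 88) = 0.
Neighbor 3: others sum to 68; max(0, 87 - 68) = 19.
Neighbor 4: others sum to 69; max(0, 87 - 69) = 18.
Neighbor 5: others sum to 72; max(0, 87 - 72) = 15.
Total collected = 12 + 0 + 19 + 18 + 15 = 64.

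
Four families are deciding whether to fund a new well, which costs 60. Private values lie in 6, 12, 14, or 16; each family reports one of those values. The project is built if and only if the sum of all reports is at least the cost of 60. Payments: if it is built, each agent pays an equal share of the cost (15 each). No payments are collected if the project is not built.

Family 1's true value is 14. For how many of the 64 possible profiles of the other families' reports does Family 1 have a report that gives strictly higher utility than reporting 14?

Others report (14, 16, 16): truth gives -1; report 6 gives 0 > -1. Violating.
Others report (16, 14, 16): truth gives -1; report 6 gives 0 > -1. Violating.
Others report (16, 16, 14): truth gives -1; report 6 gives 0 > -1. Violating.
Others report (16, 16, 16): truth gives -1; report 6 gives 0 > -1. Violating.
Others report (6, 6, 6): truth gives 0; no alternative beats it.
Others report (6, 6, 12): truth gives 0; no alternative beats it.
(Checking all 64 profiles: 4 have a profitable deviation, 60 do not.)

4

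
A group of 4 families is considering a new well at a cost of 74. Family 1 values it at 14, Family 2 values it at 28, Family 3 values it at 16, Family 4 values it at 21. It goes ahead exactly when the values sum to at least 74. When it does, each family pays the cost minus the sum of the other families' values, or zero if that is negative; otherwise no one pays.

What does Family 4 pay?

16

Total value 79 ≥ cost 74, so the project is built.
The other families' values sum to 58.
Cost minus that sum is 74 - 58 = 16.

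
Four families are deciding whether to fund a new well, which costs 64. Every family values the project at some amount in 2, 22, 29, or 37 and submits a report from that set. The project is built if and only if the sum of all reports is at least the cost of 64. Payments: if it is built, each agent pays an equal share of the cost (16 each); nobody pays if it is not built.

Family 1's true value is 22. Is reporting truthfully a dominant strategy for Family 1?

No

Consider the case where Family 2 reports 2, Family 3 reports 2 and Family 4 reports 29.
Truthful report 22: project not built, utility 0.
Report 37 instead: project built, pays 16, utility 22 - 16 = 6.
Since 6 > 0, reporting 37 is strictly better here, so truthful reporting is not dominant.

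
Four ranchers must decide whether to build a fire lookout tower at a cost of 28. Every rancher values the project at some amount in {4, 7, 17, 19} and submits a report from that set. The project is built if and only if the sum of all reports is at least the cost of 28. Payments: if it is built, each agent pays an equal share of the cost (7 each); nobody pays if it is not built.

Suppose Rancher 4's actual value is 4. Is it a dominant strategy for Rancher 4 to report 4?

Yes

Check each profile of the others' reports and compare truth against every alternative report.
Others report (7, 7, 7): truth gives 0, best alternative gives -3.
Others report (4, 4, 17): truth gives -3, best alternative gives -3.
Others report (4, 4, 19): truth gives -3, best alternative gives -3.
Others report (4, 7, 17): truth gives -3, best alternative gives -3.
Others report (4, 7, 19): truth gives -3, best alternative gives -3.
Others report (4, 17, 4): truth gives -3, best alternative gives -3.
(Remaining 58 profiles checked similarly; truth is weakly best in each.)
In every case the truthful report is at least as good as any alternative, so it is a dominant strategy.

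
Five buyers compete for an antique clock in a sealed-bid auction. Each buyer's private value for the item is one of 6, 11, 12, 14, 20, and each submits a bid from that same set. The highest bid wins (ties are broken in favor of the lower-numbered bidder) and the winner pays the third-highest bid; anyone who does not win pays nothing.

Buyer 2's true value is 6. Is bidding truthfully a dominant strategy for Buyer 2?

Yes

Check each profile of the others' bids and compare truth against every alternative bid.
Others bid (6, 6, 11, 11): truth gives 0, best alternative gives -5.
Others bid (6, 11, 6, 11): truth gives 0, best alternative gives -5.
Others bid (6, 11, 11, 6): truth gives 0, best alternative gives -5.
Others bid (6, 11, 11, 11): truth gives 0, best alternative gives -5.
Others bid (6, 6, 6, 6): truth gives 0, best alternative gives 0.
Others bid (6, 6, 6, 11): truth gives 0, best alternative gives 0.
(Remaining 619 profiles checked similarly; truth is weakly best in each.)
In every case the truthful bid is at least as good as any alternative, so it is a dominant strategy.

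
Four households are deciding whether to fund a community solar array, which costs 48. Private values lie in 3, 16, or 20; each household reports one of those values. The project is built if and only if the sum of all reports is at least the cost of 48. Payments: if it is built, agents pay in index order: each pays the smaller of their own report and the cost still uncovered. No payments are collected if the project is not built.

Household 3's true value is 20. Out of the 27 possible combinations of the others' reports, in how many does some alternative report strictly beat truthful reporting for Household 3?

16

Others report (3, 16, 16): truth gives 0; report 16 gives 4 > 0. Violating.
Others report (3, 16, 20): truth gives 0; report 16 gives 4 > 0. Violating.
Others report (3, 20, 16): truth gives 0; report 16 gives 4 > 0. Violating.
Others report (3, 20, 20): truth gives 0; report 16 gives 4 > 0. Violating.
Others report (3, 3, 3): truth gives 0; no alternative beats it.
Others report (3, 3, 16): truth gives 0; no alternative beats it.
(Checking all 27 profiles: 16 have a profitable deviation, 11 do not.)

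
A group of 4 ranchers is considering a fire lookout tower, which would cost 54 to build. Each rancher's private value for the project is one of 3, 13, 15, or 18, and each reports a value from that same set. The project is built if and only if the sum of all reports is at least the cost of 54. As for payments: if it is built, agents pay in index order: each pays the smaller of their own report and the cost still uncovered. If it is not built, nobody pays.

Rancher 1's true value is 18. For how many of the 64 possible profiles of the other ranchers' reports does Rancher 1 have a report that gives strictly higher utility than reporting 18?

30

Others report (3, 18, 18): truth gives 0; report 15 gives 3 > 0. Violating.
Others report (13, 13, 13): truth gives 0; report 15 gives 3 > 0. Violating.
Others report (13, 13, 15): truth gives 0; report 13 gives 5 > 0. Violating.
Others report (13, 13, 18): truth gives 0; report 13 gives 5 > 0. Violating.
Others report (3, 3, 3): truth gives 0; no alternative beats it.
Others report (3, 3, 13): truth gives 0; no alternative beats it.
(Checking all 64 profiles: 30 have a profitable deviation, 34 do not.)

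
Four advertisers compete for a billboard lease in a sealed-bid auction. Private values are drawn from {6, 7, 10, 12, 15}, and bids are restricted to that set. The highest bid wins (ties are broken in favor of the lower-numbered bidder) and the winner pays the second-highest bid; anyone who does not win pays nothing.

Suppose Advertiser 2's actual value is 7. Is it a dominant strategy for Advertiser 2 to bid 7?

Yes

Check each profile of the others' bids and compare truth against every alternative bid.
Others bid (6, 6, 6): truth gives 1, best alternative gives 1.
Others bid (6, 6, 7): truth gives 0, best alternative gives 0.
Others bid (6, 6, 10): truth gives 0, best alternative gives 0.
Others bid (6, 6, 12): truth gives 0, best alternative gives 0.
Others bid (6, 6, 15): truth gives 0, best alternative gives 0.
Others bid (6, 7, 6): truth gives 0, best alternative gives 0.
(Remaining 119 profiles checked similarly; truth is weakly best in each.)
In every case the truthful bid is at least as good as any alternative, so it is a dominant strategy.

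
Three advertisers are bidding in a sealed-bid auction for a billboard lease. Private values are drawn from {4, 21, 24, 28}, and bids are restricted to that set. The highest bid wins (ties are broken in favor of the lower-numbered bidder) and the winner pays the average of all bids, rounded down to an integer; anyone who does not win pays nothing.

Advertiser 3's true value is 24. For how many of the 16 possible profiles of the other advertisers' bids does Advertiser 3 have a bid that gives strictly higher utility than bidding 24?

3

Others bid (4, 4): truth gives 14; bid 21 gives 15 > 14. Violating.
Others bid (4, 24): truth gives 0; bid 28 gives 6 > 0. Violating.
Others bid (24, 4): truth gives 0; bid 28 gives 6 > 0. Violating.
Others bid (4, 21): truth gives 8; no alternative beats it.
Others bid (4, 28): truth gives 0; no alternative beats it.
(Checking all 16 profiles: 3 have a profitable deviation, 13 do not.)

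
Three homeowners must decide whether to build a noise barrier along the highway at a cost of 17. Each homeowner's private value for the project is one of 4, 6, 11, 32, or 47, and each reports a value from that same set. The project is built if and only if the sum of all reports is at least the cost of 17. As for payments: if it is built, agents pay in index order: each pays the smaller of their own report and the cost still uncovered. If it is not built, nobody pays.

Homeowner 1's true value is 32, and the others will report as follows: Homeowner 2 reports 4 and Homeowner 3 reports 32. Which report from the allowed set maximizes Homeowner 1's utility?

Report 4: project built, pays 4, utility 32 - 4 = 28.
Report 6: project built, pays 6, utility 32 - 6 = 26.
Report 11: project built, pays 11, utility 32 - 11 = 21.
Report 32: project built, pays 17, utility 32 - 17 = 15.
Report 47: project built, pays 17, utility 32 - 17 = 15.
The best choice is 4 with utility 28.

4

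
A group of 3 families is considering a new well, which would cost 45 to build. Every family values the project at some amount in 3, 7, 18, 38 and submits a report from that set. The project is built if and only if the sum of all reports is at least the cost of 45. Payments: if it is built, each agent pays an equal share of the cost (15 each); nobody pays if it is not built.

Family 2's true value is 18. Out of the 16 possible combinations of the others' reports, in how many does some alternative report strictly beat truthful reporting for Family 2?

Others report (3, 7): truth gives 0; report 38 gives 3 > 0. Violating.
Others report (3, 18): truth gives 0; report 38 gives 3 > 0. Violating.
Others report (7, 3): truth gives 0; report 38 gives 3 > 0. Violating.
Others report (7, 7): truth gives 0; report 38 gives 3 > 0. Violating.
Others report (3, 3): truth gives 0; no alternative beats it.
Others report (3, 38): truth gives 3; no alternative beats it.
(Checking all 16 profiles: 7 have a profitable deviation, 9 do not.)

7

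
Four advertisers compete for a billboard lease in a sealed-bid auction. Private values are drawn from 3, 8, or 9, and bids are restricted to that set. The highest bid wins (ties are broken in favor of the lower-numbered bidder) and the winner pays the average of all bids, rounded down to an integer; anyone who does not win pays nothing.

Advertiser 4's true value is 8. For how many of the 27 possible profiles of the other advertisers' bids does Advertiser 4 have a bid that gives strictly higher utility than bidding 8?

Others bid (3, 3, 8): truth gives 0; bid 9 gives 3 > 0. Violating.
Others bid (3, 8, 3): truth gives 0; bid 9 gives 3 > 0. Violating.
Others bid (3, 8, 8): truth gives 0; bid 9 gives 1 > 0. Violating.
Others bid (8, 3, 3): truth gives 0; bid 9 gives 3 > 0. Violating.
Others bid (3, 3, 3): truth gives 4; no alternative beats it.
Others bid (3, 3, 9): truth gives 0; no alternative beats it.
(Checking all 27 profiles: 6 have a profitable deviation, 21 do not.)

6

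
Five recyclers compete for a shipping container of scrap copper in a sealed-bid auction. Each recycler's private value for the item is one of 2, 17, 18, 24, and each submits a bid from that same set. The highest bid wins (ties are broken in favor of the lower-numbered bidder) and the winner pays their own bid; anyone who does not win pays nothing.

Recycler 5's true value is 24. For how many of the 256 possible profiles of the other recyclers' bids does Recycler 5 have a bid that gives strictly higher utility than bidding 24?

Others bid (2, 2, 2, 2): truth gives 0; bid 17 gives 7 > 0. Violating.
Others bid (2, 2, 2, 17): truth gives 0; bid 18 gives 6 > 0. Violating.
Others bid (2, 2, 17, 2): truth gives 0; bid 18 gives 6 > 0. Violating.
Others bid (2, 2, 17, 17): truth gives 0; bid 18 gives 6 > 0. Violating.
Others bid (2, 2, 2, 18): truth gives 0; no alternative beats it.
Others bid (2, 2, 2, 24): truth gives 0; no alternative beats it.
(Checking all 256 profiles: 16 have a profitable deviation, 240 do not.)

16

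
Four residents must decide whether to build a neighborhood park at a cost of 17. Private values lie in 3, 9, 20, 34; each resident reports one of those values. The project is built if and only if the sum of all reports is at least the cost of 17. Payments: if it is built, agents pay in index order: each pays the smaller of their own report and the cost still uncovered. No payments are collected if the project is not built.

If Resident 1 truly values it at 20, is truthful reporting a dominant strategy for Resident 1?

Consider the case where Resident 2 reports 3, Resident 3 reports 3 and Resident 4 reports 3.
Truthful report 20: project built, pays 17, utility 20 - 17 = 3.
Report 9 instead: project built, pays 9, utility 20 - 9 = 11.
Since 11 > 3, reporting 9 is strictly better here, so truthful reporting is not dominant.

No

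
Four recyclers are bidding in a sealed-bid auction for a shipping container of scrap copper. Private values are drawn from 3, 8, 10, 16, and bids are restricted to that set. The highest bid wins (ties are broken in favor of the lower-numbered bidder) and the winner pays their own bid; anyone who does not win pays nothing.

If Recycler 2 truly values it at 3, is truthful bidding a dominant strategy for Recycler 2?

Yes

Check each profile of the others' bids and compare truth against every alternative bid.
Others bid (3, 3, 3): truth gives 0, best alternative gives -5.
Others bid (3, 3, 8): truth gives 0, best alternative gives -5.
Others bid (3, 8, 3): truth gives 0, best alternative gives -5.
Others bid (3, 8, 8): truth gives 0, best alternative gives -5.
Others bid (3, 3, 10): truth gives 0, best alternative gives 0.
Others bid (3, 3, 16): truth gives 0, best alternative gives 0.
(Remaining 58 profiles checked similarly; truth is weakly best in each.)
In every case the truthful bid is at least as good as any alternative, so it is a dominant strategy.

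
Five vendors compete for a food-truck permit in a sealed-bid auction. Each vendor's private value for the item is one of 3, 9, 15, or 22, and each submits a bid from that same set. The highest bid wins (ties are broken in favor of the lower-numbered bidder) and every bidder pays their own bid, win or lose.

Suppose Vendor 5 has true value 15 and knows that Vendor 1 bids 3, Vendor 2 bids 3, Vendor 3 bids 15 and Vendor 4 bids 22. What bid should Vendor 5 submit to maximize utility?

Bid 3: loses but pays 3, utility -3.
Bid 9: loses but pays 9, utility -9.
Bid 15: loses but pays 15, utility -15.
Bid 22: loses but pays 22, utility -22.
The best choice is 3 with utility -3.

3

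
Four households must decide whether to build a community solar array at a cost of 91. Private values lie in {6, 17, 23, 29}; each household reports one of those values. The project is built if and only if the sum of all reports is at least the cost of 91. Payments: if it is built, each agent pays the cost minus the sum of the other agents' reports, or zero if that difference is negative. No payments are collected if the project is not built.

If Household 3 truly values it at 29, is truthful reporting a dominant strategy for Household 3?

Check each profile of the others' reports and compare truth against every alternative report.
Others report (6, 29, 29): truth gives 2, best alternative gives 0.
Others report (29, 6, 29): truth gives 2, best alternative gives 0.
Others report (29, 29, 6): truth gives 2, best alternative gives 0.
Others report (17, 17, 29): truth gives 1, best alternative gives 0.
Others report (17, 23, 23): truth gives 1, best alternative gives 0.
Others report (17, 29, 17): truth gives 1, best alternative gives 0.
(Remaining 58 profiles checked similarly; truth is weakly best in each.)
In every case the truthful report is at least as good as any alternative, so it is a dominant strategy.

Yes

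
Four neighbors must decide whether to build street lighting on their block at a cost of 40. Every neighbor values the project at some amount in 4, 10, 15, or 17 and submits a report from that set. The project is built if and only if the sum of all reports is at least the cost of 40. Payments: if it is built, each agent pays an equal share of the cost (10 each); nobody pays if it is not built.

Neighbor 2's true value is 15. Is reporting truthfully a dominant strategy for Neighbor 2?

No

Consider the case where Neighbor 1 reports 4, Neighbor 3 reports 4 and Neighbor 4 reports 15.
Truthful report 15: project not built, utility 0.
Report 17 instead: project built, pays 10, utility 15 - 10 = 5.
Since 5 > 0, reporting 17 is strictly better here, so truthful reporting is not dominant.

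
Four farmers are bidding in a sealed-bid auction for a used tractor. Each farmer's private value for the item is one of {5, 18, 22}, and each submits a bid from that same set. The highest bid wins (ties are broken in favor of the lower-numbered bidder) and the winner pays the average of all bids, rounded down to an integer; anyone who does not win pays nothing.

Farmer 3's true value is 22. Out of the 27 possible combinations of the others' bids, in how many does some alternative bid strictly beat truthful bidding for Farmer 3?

2

Others bid (5, 5, 5): truth gives 13; bid 18 gives 14 > 13. Violating.
Others bid (5, 5, 18): truth gives 10; bid 18 gives 11 > 10. Violating.
Others bid (5, 5, 22): truth gives 9; no alternative beats it.
Others bid (5, 18, 5): truth gives 10; no alternative beats it.
(Checking all 27 profiles: 2 have a profitable deviation, 25 do not.)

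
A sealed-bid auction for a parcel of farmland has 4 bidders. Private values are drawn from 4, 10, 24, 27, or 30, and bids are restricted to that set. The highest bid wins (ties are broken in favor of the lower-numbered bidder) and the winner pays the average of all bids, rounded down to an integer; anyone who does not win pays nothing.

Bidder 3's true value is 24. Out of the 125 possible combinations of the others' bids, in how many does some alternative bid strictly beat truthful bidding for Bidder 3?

Others bid (4, 4, 4): truth gives 15; bid 10 gives 19 > 15. Violating.
Others bid (4, 4, 10): truth gives 14; bid 10 gives 17 > 14. Violating.
Others bid (4, 4, 27): truth gives 0; bid 27 gives 9 > 0. Violating.
Others bid (4, 4, 30): truth gives 0; bid 30 gives 7 > 0. Violating.
Others bid (4, 4, 24): truth gives 10; no alternative beats it.
Others bid (4, 10, 4): truth gives 14; no alternative beats it.
(Checking all 125 profiles: 56 have a profitable deviation, 69 do not.)

56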